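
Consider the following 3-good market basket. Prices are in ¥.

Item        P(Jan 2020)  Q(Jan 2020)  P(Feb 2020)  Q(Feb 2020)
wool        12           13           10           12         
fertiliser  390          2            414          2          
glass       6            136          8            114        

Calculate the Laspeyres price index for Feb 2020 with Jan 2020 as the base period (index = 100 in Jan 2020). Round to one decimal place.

Laspeyres price index uses base-period quantities as weights.
ΣP(Feb 2020)·Q(Jan 2020) = 10×13 + 414×2 + 8×136 = 130 + 828 + 1088 = 2046
ΣP(Jan 2020)·Q(Jan 2020) = 12×13 + 390×2 + 6×136 = 156 + 780 + 816 = 1752
Index = 2046 / 1752 × 100 = 116.7808

116.8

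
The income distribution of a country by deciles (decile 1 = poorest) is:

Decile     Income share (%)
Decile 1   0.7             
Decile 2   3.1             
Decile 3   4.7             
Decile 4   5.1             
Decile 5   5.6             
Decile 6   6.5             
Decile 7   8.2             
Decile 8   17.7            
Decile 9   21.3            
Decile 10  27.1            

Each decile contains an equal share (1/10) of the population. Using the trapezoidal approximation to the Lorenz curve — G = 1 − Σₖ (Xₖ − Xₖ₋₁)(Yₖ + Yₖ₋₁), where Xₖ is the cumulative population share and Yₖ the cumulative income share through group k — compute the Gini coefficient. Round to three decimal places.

Cumulative income shares Yₖ: 0.0070, 0.0380, 0.0850, 0.1360, 0.1920, 0.2570, 0.3390, 0.5160, 0.7290, 1.0000
Σ (Xₖ−Xₖ₋₁)(Yₖ+Yₖ₋₁) = (1/10)(0.0070+0.0000) + (1/10)(0.0380+0.0070) + (1/10)(0.0850+0.0380) + (1/10)(0.1360+0.0850) + (1/10)(0.1920+0.1360) + (1/10)(0.2570+0.1920) + (1/10)(0.3390+0.2570) + (1/10)(0.5160+0.3390) + (1/10)(0.7290+0.5160) + (1/10)(1.0000+0.7290)
  = 0.0007 + 0.0045 + 0.0123 + 0.0221 + 0.0328 + 0.0449 + 0.0596 + 0.0855 + 0.1245 + 0.1729 = 0.5598
G = 1 − 0.5598 = 0.4402

0.440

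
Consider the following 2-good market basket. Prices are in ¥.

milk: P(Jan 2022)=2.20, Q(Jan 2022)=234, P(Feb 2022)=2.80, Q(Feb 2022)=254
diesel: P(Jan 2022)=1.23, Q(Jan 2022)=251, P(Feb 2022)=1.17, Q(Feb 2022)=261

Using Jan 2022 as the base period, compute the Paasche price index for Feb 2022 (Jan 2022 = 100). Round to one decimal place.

115.5

Paasche price index uses current-period quantities as weights.
ΣP(Feb 2022)·Q(Feb 2022) = 2.80×254 + 1.17×261 = 711.2 + 305.37 = 1016.57
ΣP(Jan 2022)·Q(Feb 2022) = 2.20×254 + 1.23×261 = 558.8 + 321.03 = 879.83
Index = 1016.57 / 879.83 × 100 = 115.5416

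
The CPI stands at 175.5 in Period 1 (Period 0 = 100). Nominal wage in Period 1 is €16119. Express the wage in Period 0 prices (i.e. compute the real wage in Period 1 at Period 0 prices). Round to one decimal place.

Real = Nominal ÷ (Index/100) = 16119 ÷ (175.5/100)
     = 16119 ÷ 1.755 = 9184.6154

9184.6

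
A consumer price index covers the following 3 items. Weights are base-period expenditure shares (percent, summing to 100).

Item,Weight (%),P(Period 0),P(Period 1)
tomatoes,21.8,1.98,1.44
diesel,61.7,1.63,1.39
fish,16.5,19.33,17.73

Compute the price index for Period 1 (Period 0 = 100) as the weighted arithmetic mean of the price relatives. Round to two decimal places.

83.60

tomatoes: 21.8 × (1.44/1.98) = 21.8 × 0.727273 = 15.8545
diesel: 61.7 × (1.39/1.63) = 61.7 × 0.852761 = 52.6153
fish: 16.5 × (17.73/19.33) = 16.5 × 0.917227 = 15.1342
Index = Σ wᵢ·(p₁ᵢ/p₀ᵢ) = 15.8545 + 52.6153 + 15.1342 = 83.6041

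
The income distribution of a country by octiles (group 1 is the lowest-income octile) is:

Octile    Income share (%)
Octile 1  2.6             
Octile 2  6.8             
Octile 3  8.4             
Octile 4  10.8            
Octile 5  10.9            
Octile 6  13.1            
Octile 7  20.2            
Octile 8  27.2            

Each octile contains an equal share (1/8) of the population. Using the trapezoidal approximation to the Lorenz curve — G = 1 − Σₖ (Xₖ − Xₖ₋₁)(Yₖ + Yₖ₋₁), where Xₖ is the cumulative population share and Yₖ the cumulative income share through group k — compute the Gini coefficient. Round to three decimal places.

Cumulative income shares Yₖ: 0.0260, 0.0940, 0.1780, 0.2860, 0.3950, 0.5260, 0.7280, 1.0000
Σ (Xₖ−Xₖ₋₁)(Yₖ+Yₖ₋₁) = (1/8)(0.0260+0.0000) + (1/8)(0.0940+0.0260) + (1/8)(0.1780+0.0940) + (1/8)(0.2860+0.1780) + (1/8)(0.3950+0.2860) + (1/8)(0.5260+0.3950) + (1/8)(0.7280+0.5260) + (1/8)(1.0000+0.7280)
  = 0.0033 + 0.0150 + 0.0340 + 0.0580 + 0.0851 + 0.1151 + 0.1568 + 0.2160 = 0.6833
G = 1 − 0.6833 = 0.3167

0.317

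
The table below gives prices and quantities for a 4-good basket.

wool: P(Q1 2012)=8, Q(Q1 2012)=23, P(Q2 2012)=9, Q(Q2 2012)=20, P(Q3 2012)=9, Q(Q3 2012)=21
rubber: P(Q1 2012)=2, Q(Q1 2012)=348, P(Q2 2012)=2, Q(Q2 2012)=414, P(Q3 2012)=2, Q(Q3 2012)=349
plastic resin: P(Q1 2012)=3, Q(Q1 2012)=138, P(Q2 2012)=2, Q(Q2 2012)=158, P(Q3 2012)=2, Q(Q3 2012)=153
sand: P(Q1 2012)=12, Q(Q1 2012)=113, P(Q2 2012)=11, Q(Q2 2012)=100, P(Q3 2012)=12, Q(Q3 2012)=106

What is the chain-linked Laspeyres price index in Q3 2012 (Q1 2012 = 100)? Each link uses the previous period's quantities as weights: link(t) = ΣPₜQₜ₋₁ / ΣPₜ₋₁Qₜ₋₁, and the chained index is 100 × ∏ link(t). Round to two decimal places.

95.17

Link Q1 2012→Q2 2012:
ΣP(Q2 2012)Q(Q1 2012) = 9×23 + 2×348 + 2×138 + 11×113 = 207 + 696 + 276 + 1243 = 2422
ΣP(Q1 2012)Q(Q1 2012) = 8×23 + 2×348 + 3×138 + 12×113 = 184 + 696 + 414 + 1356 = 2650
link = 2422/2650 = 0.913962
Link Q2 2012→Q3 2012:
ΣP(Q3 2012)Q(Q2 2012) = 9×20 + 2×414 + 2×158 + 12×100 = 180 + 828 + 316 + 1200 = 2524
ΣP(Q2 2012)Q(Q2 2012) = 9×20 + 2×414 + 2×158 + 11×100 = 180 + 828 + 316 + 1100 = 2424
link = 2524/2424 = 1.041254
Chained index = 100 × 0.913962 × 1.041254 = 95.1667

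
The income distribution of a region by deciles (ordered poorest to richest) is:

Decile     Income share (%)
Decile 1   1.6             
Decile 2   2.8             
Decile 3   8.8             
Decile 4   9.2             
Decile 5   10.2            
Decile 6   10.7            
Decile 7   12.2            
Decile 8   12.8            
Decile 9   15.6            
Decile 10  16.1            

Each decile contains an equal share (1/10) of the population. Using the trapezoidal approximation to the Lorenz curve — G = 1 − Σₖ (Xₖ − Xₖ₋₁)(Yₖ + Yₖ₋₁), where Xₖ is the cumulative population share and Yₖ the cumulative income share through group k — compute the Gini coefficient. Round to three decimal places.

Cumulative income shares Yₖ: 0.0160, 0.0440, 0.1320, 0.2240, 0.3260, 0.4330, 0.5550, 0.6830, 0.8390, 1.0000
Σ (Xₖ−Xₖ₋₁)(Yₖ+Yₖ₋₁) = (1/10)(0.0160+0.0000) + (1/10)(0.0440+0.0160) + (1/10)(0.1320+0.0440) + (1/10)(0.2240+0.1320) + (1/10)(0.3260+0.2240) + (1/10)(0.4330+0.3260) + (1/10)(0.5550+0.4330) + (1/10)(0.6830+0.5550) + (1/10)(0.8390+0.6830) + (1/10)(1.0000+0.8390)
  = 0.0016 + 0.0060 + 0.0176 + 0.0356 + 0.0550 + 0.0759 + 0.0988 + 0.1238 + 0.1522 + 0.1839 = 0.7504
G = 1 − 0.7504 = 0.2496

0.250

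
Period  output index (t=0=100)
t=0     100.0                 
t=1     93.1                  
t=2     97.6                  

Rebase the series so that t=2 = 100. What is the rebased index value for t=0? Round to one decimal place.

Rebased(t=0) = 100.0 / 97.6 × 100 = 102.4590

102.5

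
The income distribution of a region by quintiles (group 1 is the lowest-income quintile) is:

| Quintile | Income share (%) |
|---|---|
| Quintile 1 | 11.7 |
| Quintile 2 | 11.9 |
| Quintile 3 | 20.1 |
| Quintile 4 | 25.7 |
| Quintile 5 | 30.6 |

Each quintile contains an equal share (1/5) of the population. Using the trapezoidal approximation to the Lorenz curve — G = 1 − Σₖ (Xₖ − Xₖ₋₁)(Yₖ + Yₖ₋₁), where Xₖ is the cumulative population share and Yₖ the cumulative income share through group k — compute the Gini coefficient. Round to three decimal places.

Cumulative income shares Yₖ: 0.1170, 0.2360, 0.4370, 0.6940, 1.0000
Σ (Xₖ−Xₖ₋₁)(Yₖ+Yₖ₋₁) = (1/5)(0.1170+0.0000) + (1/5)(0.2360+0.1170) + (1/5)(0.4370+0.2360) + (1/5)(0.6940+0.4370) + (1/5)(1.0000+0.6940)
  = 0.0234 + 0.0706 + 0.1346 + 0.2262 + 0.3388 = 0.7936
G = 1 − 0.7936 = 0.2064

0.206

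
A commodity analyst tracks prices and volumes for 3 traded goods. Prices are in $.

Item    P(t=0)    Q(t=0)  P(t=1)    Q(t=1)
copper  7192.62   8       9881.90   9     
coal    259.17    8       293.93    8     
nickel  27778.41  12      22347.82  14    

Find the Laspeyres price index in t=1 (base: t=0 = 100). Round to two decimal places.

88.96

Laspeyres price index uses base-period quantities as weights.
ΣP(t=1)·Q(t=0) = 9881.90×8 + 293.93×8 + 22347.82×12 = 79055.2 + 2351.44 + 268173.84 = 349580.48
ΣP(t=0)·Q(t=0) = 7192.62×8 + 259.17×8 + 27778.41×12 = 57540.96 + 2073.36 + 333340.92 = 392955.24
Index = 349580.48 / 392955.24 × 100 = 88.9619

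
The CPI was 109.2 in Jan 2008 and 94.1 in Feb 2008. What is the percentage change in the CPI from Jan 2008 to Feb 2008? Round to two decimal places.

-13.83%

Change = (94.1 − 109.2) / 109.2 × 100
       = -15.1 / 109.2 × 100 = -13.8278%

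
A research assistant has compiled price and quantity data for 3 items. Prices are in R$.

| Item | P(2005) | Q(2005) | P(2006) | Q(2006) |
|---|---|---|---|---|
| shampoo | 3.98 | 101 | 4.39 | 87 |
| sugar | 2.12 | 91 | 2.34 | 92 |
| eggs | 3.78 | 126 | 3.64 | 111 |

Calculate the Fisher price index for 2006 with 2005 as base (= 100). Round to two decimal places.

104.14

Laspeyres component (base-period weights):
ΣP(2006)Q(2005) = 4.39×101 + 2.34×91 + 3.64×126 = 443.39 + 212.94 + 458.64 = 1114.97
ΣP(2005)Q(2005) = 3.98×101 + 2.12×91 + 3.78×126 = 401.98 + 192.92 + 476.28 = 1071.18
L = 1114.97 / 1071.18 × 100 = 104.0880
Paasche component (current-period weights):
ΣP(2006)Q(2006) = 4.39×87 + 2.34×92 + 3.64×111 = 381.93 + 215.28 + 404.04 = 1001.25
ΣP(2005)Q(2006) = 3.98×87 + 2.12×92 + 3.78×111 = 346.26 + 195.04 + 419.58 = 960.88
P = 1001.25 / 960.88 × 100 = 104.2014
Fisher = √(L × P) = √(104.0880 × 104.2014) = 104.1447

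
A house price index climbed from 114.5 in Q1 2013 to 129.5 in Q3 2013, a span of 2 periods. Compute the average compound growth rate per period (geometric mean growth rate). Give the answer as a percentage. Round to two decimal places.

6.35%

Growth factor = (129.5/114.5)^(1/2) = (1.131004)^(1/2) = 1.063487
Growth rate = 1.063487 − 1 = 0.063487 = 6.3487%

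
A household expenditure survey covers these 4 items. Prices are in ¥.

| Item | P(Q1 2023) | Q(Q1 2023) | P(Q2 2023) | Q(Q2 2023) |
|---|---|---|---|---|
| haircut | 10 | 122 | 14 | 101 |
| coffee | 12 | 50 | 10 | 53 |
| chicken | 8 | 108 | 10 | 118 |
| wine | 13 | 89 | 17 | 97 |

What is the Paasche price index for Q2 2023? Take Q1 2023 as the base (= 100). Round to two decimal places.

123.94

Paasche price index uses current-period quantities as weights.
ΣP(Q2 2023)·Q(Q2 2023) = 14×101 + 10×53 + 10×118 + 17×97 = 1414 + 530 + 1180 + 1649 = 4773
ΣP(Q1 2023)·Q(Q2 2023) = 10×101 + 12×53 + 8×118 + 13×97 = 1010 + 636 + 944 + 1261 = 3851
Index = 4773 / 3851 × 100 = 123.9418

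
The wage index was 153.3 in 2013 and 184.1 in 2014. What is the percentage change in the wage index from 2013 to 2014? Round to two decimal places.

20.09%

Change = (184.1 − 153.3) / 153.3 × 100
       = 30.8 / 153.3 × 100 = 20.0913%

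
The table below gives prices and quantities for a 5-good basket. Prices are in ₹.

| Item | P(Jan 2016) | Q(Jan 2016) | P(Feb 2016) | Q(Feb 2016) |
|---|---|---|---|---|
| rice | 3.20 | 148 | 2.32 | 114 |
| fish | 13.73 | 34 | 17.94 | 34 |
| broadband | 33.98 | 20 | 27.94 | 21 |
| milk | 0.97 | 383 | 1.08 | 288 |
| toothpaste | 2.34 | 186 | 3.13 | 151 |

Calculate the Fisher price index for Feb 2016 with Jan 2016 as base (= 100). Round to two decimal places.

Laspeyres component (base-period weights):
ΣP(Feb 2016)Q(Jan 2016) = 2.32×148 + 17.94×34 + 27.94×20 + 1.08×383 + 3.13×186 = 343.36 + 609.96 + 558.8 + 413.64 + 582.18 = 2507.94
ΣP(Jan 2016)Q(Jan 2016) = 3.20×148 + 13.73×34 + 33.98×20 + 0.97×383 + 2.34×186 = 473.6 + 466.82 + 679.6 + 371.51 + 435.24 = 2426.77
L = 2507.94 / 2426.77 × 100 = 103.3448
Paasche component (current-period weights):
ΣP(Feb 2016)Q(Feb 2016) = 2.32×114 + 17.94×34 + 27.94×21 + 1.08×288 + 3.13×151 = 264.48 + 609.96 + 586.74 + 311.04 + 472.63 = 2244.85
ΣP(Jan 2016)Q(Feb 2016) = 3.20×114 + 13.73×34 + 33.98×21 + 0.97×288 + 2.34×151 = 364.8 + 466.82 + 713.58 + 279.36 + 353.34 = 2177.9
P = 2244.85 / 2177.9 × 100 = 103.0741
Fisher = √(L × P) = √(103.3448 × 103.0741) = 103.2093

103.21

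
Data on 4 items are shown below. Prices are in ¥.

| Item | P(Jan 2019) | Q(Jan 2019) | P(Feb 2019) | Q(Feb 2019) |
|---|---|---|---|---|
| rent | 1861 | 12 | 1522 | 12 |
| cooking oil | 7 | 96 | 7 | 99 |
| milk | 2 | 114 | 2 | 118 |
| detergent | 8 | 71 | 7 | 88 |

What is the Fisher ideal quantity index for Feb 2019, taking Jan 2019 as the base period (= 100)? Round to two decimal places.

100.72

Laspeyres component (base-period weights):
ΣP(Jan 2019)Q(Feb 2019) = 1861×12 + 7×99 + 2×118 + 8×88 = 22332 + 693 + 236 + 704 = 23965
ΣP(Jan 2019)Q(Jan 2019) = 1861×12 + 7×96 + 2×114 + 8×71 = 22332 + 672 + 228 + 568 = 23800
L = 23965 / 23800 × 100 = 100.6933
Paasche component (current-period weights):
ΣP(Feb 2019)Q(Feb 2019) = 1522×12 + 7×99 + 2×118 + 7×88 = 18264 + 693 + 236 + 616 = 19809
ΣP(Feb 2019)Q(Jan 2019) = 1522×12 + 7×96 + 2×114 + 7×71 = 18264 + 672 + 228 + 497 = 19661
P = 19809 / 19661 × 100 = 100.7528
Fisher = √(L × P) = √(100.6933 × 100.7528) = 100.7230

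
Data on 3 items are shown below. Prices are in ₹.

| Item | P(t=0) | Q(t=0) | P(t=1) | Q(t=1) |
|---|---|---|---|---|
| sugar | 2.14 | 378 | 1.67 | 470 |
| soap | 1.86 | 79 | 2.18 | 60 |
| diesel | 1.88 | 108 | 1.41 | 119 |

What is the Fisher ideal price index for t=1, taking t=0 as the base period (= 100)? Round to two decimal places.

81.63

Laspeyres component (base-period weights):
ΣP(t=1)Q(t=0) = 1.67×378 + 2.18×79 + 1.41×108 = 631.26 + 172.22 + 152.28 = 955.76
ΣP(t=0)Q(t=0) = 2.14×378 + 1.86×79 + 1.88×108 = 808.92 + 146.94 + 203.04 = 1158.9
L = 955.76 / 1158.9 × 100 = 82.4713
Paasche component (current-period weights):
ΣP(t=1)Q(t=1) = 1.67×470 + 2.18×60 + 1.41×119 = 784.9 + 130.8 + 167.79 = 1083.49
ΣP(t=0)Q(t=1) = 2.14×470 + 1.86×60 + 1.88×119 = 1005.8 + 111.6 + 223.72 = 1341.12
P = 1083.49 / 1341.12 × 100 = 80.7899
Fisher = √(L × P) = √(82.4713 × 80.7899) = 81.6263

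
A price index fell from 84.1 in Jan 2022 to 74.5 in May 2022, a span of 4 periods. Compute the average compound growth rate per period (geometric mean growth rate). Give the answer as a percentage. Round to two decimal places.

Growth factor = (74.5/84.1)^(1/4) = (0.885850)^(1/4) = 0.970153
Growth rate = 0.970153 − 1 = -0.029847 = -2.9847%

-2.98%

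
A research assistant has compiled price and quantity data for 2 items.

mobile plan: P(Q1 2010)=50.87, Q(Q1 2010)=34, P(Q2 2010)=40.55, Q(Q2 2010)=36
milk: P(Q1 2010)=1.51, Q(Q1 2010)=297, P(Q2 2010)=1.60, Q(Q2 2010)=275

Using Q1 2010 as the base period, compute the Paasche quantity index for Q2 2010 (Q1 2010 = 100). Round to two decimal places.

Paasche quantity index uses current-period prices as weights.
ΣP(Q2 2010)·Q(Q2 2010) = 40.55×36 + 1.60×275 = 1459.8 + 440 = 1899.8
ΣP(Q2 2010)·Q(Q1 2010) = 40.55×34 + 1.60×297 = 1378.7 + 475.2 = 1853.9
Index = 1899.8 / 1853.9 × 100 = 102.4759

102.48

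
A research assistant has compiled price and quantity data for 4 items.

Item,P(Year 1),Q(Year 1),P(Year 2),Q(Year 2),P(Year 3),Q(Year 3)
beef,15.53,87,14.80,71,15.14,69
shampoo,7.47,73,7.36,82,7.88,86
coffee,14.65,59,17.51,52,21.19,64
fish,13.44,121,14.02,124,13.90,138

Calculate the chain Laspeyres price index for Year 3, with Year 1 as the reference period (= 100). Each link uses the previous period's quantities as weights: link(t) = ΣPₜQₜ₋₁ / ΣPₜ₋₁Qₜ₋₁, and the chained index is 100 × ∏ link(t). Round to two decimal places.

Link Year 1→Year 2:
ΣP(Year 2)Q(Year 1) = 14.80×87 + 7.36×73 + 17.51×59 + 14.02×121 = 1287.6 + 537.28 + 1033.09 + 1696.42 = 4554.39
ΣP(Year 1)Q(Year 1) = 15.53×87 + 7.47×73 + 14.65×59 + 13.44×121 = 1351.11 + 545.31 + 864.35 + 1626.24 = 4387.01
link = 4554.39/4387.01 = 1.038154
Link Year 2→Year 3:
ΣP(Year 3)Q(Year 2) = 15.14×71 + 7.88×82 + 21.19×52 + 13.90×124 = 1074.94 + 646.16 + 1101.88 + 1723.6 = 4546.58
ΣP(Year 2)Q(Year 2) = 14.80×71 + 7.36×82 + 17.51×52 + 14.02×124 = 1050.8 + 603.52 + 910.52 + 1738.48 = 4303.32
link = 4546.58/4303.32 = 1.056528
Chained index = 100 × 1.038154 × 1.056528 = 109.6839

109.68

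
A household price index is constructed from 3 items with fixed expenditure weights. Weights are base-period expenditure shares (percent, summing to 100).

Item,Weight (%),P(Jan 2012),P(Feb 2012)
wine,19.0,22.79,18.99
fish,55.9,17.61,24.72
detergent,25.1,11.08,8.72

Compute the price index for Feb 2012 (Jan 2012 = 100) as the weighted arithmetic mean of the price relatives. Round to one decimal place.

114.1

wine: 19.0 × (18.99/22.79) = 19.0 × 0.833260 = 15.8319
fish: 55.9 × (24.72/17.61) = 55.9 × 1.403748 = 78.4695
detergent: 25.1 × (8.72/11.08) = 25.1 × 0.787004 = 19.7538
Index = Σ wᵢ·(p₁ᵢ/p₀ᵢ) = 15.8319 + 78.4695 + 19.7538 = 114.0552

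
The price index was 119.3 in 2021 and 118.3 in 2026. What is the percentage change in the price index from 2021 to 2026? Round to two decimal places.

-0.84%

Change = (118.3 − 119.3) / 119.3 × 100
       = -1.0 / 119.3 × 100 = -0.8382%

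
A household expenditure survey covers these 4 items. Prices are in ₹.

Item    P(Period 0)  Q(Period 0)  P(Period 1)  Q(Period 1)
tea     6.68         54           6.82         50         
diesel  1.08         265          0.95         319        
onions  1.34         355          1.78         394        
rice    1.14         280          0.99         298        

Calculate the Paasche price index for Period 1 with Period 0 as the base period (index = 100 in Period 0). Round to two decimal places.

106.09

Paasche price index uses current-period quantities as weights.
ΣP(Period 1)·Q(Period 1) = 6.82×50 + 0.95×319 + 1.78×394 + 0.99×298 = 341 + 303.05 + 701.32 + 295.02 = 1640.39
ΣP(Period 0)·Q(Period 1) = 6.68×50 + 1.08×319 + 1.34×394 + 1.14×298 = 334 + 344.52 + 527.96 + 339.72 = 1546.2
Index = 1640.39 / 1546.2 × 100 = 106.0917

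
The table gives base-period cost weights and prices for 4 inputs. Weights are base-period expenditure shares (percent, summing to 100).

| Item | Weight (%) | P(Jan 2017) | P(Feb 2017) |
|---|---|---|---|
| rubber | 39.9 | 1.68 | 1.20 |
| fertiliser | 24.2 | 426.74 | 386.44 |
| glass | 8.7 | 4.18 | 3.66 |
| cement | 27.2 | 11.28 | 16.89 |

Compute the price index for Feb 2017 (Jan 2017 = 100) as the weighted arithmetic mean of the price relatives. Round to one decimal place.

98.8

rubber: 39.9 × (1.20/1.68) = 39.9 × 0.714286 = 28.5000
fertiliser: 24.2 × (386.44/426.74) = 24.2 × 0.905563 = 21.9146
glass: 8.7 × (3.66/4.18) = 8.7 × 0.875598 = 7.6177
cement: 27.2 × (16.89/11.28) = 27.2 × 1.497340 = 40.7277
Index = Σ wᵢ·(p₁ᵢ/p₀ᵢ) = 28.5000 + 21.9146 + 7.6177 + 40.7277 = 98.7600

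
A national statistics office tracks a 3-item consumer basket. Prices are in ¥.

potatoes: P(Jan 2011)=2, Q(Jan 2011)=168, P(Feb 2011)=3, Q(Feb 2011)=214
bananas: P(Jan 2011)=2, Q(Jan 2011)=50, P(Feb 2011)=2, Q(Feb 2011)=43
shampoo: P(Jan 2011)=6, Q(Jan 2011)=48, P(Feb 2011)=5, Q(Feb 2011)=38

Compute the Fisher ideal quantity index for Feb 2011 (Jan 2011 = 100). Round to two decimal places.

105.58

Laspeyres component (base-period weights):
ΣP(Jan 2011)Q(Feb 2011) = 2×214 + 2×43 + 6×38 = 428 + 86 + 228 = 742
ΣP(Jan 2011)Q(Jan 2011) = 2×168 + 2×50 + 6×48 = 336 + 100 + 288 = 724
L = 742 / 724 × 100 = 102.4862
Paasche component (current-period weights):
ΣP(Feb 2011)Q(Feb 2011) = 3×214 + 2×43 + 5×38 = 642 + 86 + 190 = 918
ΣP(Feb 2011)Q(Jan 2011) = 3×168 + 2×50 + 5×48 = 504 + 100 + 240 = 844
P = 918 / 844 × 100 = 108.7678
Fisher = √(L × P) = √(102.4862 × 108.7678) = 105.5803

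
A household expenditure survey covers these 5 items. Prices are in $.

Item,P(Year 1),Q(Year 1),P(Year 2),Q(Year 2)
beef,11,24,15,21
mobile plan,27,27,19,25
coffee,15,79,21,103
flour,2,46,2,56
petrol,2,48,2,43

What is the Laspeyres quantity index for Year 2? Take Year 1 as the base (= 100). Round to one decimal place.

Laspeyres quantity index uses base-period prices as weights.
ΣP(Year 1)·Q(Year 2) = 11×21 + 27×25 + 15×103 + 2×56 + 2×43 = 231 + 675 + 1545 + 112 + 86 = 2649
ΣP(Year 1)·Q(Year 1) = 11×24 + 27×27 + 15×79 + 2×46 + 2×48 = 264 + 729 + 1185 + 92 + 96 = 2366
Index = 2649 / 2366 × 100 = 111.9611

112.0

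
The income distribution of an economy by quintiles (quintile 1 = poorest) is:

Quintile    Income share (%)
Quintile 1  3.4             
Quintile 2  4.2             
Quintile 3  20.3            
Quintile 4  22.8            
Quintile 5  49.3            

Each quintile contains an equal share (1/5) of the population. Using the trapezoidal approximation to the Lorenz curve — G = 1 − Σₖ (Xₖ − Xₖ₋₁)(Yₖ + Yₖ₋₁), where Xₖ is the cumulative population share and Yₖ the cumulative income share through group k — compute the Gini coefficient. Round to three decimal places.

0.442

Cumulative income shares Yₖ: 0.0340, 0.0760, 0.2790, 0.5070, 1.0000
Σ (Xₖ−Xₖ₋₁)(Yₖ+Yₖ₋₁) = (1/5)(0.0340+0.0000) + (1/5)(0.0760+0.0340) + (1/5)(0.2790+0.0760) + (1/5)(0.5070+0.2790) + (1/5)(1.0000+0.5070)
  = 0.0068 + 0.0220 + 0.0710 + 0.1572 + 0.3014 = 0.5584
G = 1 − 0.5584 = 0.4416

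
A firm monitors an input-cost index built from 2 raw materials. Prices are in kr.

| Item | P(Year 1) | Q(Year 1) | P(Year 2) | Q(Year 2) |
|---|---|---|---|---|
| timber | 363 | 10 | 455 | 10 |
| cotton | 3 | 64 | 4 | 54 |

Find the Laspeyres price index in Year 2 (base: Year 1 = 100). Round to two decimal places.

Laspeyres price index uses base-period quantities as weights.
ΣP(Year 2)·Q(Year 1) = 455×10 + 4×64 = 4550 + 256 = 4806
ΣP(Year 1)·Q(Year 1) = 363×10 + 3×64 = 3630 + 192 = 3822
Index = 4806 / 3822 × 100 = 125.7457

125.75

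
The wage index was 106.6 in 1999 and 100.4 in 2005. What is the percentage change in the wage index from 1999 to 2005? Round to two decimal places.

Change = (100.4 − 106.6) / 106.6 × 100
       = -6.2 / 106.6 × 100 = -5.8161%

-5.82%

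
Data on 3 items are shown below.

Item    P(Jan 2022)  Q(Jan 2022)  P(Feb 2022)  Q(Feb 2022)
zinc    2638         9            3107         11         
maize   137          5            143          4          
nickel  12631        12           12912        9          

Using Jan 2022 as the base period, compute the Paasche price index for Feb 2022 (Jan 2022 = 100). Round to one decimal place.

Paasche price index uses current-period quantities as weights.
ΣP(Feb 2022)·Q(Feb 2022) = 3107×11 + 143×4 + 12912×9 = 34177 + 572 + 116208 = 150957
ΣP(Jan 2022)·Q(Feb 2022) = 2638×11 + 137×4 + 12631×9 = 29018 + 548 + 113679 = 143245
Index = 150957 / 143245 × 100 = 105.3838

105.4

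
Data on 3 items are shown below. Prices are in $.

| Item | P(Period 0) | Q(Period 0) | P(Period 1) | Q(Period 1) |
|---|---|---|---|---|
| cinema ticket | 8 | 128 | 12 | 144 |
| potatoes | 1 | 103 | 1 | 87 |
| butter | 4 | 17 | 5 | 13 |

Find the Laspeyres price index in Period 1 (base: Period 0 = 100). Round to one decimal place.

Laspeyres price index uses base-period quantities as weights.
ΣP(Period 1)·Q(Period 0) = 12×128 + 1×103 + 5×17 = 1536 + 103 + 85 = 1724
ΣP(Period 0)·Q(Period 0) = 8×128 + 1×103 + 4×17 = 1024 + 103 + 68 = 1195
Index = 1724 / 1195 × 100 = 144.2678

144.3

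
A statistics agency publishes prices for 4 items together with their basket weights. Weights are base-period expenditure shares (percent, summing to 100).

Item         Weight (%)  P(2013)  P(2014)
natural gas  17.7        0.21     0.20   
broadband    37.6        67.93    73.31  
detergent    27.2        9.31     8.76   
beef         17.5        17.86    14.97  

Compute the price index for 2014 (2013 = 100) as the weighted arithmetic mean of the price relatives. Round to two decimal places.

natural gas: 17.7 × (0.20/0.21) = 17.7 × 0.952381 = 16.8571
broadband: 37.6 × (73.31/67.93) = 37.6 × 1.079199 = 40.5779
detergent: 27.2 × (8.76/9.31) = 27.2 × 0.940924 = 25.5931
beef: 17.5 × (14.97/17.86) = 17.5 × 0.838186 = 14.6683
Index = Σ wᵢ·(p₁ᵢ/p₀ᵢ) = 16.8571 + 40.5779 + 25.5931 + 14.6683 = 97.6964

97.70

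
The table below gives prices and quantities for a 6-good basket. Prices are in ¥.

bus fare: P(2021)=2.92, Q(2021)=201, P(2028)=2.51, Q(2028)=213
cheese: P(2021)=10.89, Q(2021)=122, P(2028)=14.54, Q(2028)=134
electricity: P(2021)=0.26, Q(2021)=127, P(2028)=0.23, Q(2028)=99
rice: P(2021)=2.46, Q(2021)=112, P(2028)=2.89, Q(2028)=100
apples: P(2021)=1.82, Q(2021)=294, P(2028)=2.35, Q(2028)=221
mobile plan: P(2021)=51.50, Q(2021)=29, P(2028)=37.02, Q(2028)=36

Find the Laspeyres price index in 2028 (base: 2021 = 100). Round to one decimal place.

Laspeyres price index uses base-period quantities as weights.
ΣP(2028)·Q(2021) = 2.51×201 + 14.54×122 + 0.23×127 + 2.89×112 + 2.35×294 + 37.02×29 = 504.51 + 1773.88 + 29.21 + 323.68 + 690.9 + 1073.58 = 4395.76
ΣP(2021)·Q(2021) = 2.92×201 + 10.89×122 + 0.26×127 + 2.46×112 + 1.82×294 + 51.50×29 = 586.92 + 1328.58 + 33.02 + 275.52 + 535.08 + 1493.5 = 4252.62
Index = 4395.76 / 4252.62 × 100 = 103.3659

103.4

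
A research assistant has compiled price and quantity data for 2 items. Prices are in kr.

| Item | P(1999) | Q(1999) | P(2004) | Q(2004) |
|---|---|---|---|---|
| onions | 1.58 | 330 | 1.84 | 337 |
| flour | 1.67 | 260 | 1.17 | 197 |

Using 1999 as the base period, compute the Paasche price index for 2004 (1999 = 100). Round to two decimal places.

Paasche price index uses current-period quantities as weights.
ΣP(2004)·Q(2004) = 1.84×337 + 1.17×197 = 620.08 + 230.49 = 850.57
ΣP(1999)·Q(2004) = 1.58×337 + 1.67×197 = 532.46 + 328.99 = 861.45
Index = 850.57 / 861.45 × 100 = 98.7370

98.74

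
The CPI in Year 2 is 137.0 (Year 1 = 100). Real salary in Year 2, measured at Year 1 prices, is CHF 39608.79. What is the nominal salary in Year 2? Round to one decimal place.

Nominal = Real × (Index/100) = 39608.79 × (137.0/100)
        = 39608.79 × 1.370 = 54264.0423

54264.0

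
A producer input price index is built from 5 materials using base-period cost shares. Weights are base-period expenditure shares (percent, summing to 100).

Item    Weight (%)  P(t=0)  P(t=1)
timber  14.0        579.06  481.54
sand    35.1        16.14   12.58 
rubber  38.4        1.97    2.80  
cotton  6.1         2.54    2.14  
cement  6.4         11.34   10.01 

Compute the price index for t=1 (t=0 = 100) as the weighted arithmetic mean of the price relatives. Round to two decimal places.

104.37

timber: 14.0 × (481.54/579.06) = 14.0 × 0.831589 = 11.6422
sand: 35.1 × (12.58/16.14) = 35.1 × 0.779430 = 27.3580
rubber: 38.4 × (2.80/1.97) = 38.4 × 1.421320 = 54.5787
cotton: 6.1 × (2.14/2.54) = 6.1 × 0.842520 = 5.1394
cement: 6.4 × (10.01/11.34) = 6.4 × 0.882716 = 5.6494
Index = Σ wᵢ·(p₁ᵢ/p₀ᵢ) = 11.6422 + 27.3580 + 54.5787 + 5.1394 + 5.6494 = 104.3677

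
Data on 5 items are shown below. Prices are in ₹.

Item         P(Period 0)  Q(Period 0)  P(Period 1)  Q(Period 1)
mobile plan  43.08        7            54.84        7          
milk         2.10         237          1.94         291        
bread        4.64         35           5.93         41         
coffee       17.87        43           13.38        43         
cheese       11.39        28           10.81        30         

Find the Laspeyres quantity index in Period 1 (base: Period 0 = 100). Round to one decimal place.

108.0

Laspeyres quantity index uses base-period prices as weights.
ΣP(Period 0)·Q(Period 1) = 43.08×7 + 2.10×291 + 4.64×41 + 17.87×43 + 11.39×30 = 301.56 + 611.1 + 190.24 + 768.41 + 341.7 = 2213.01
ΣP(Period 0)·Q(Period 0) = 43.08×7 + 2.10×237 + 4.64×35 + 17.87×43 + 11.39×28 = 301.56 + 497.7 + 162.4 + 768.41 + 318.92 = 2048.99
Index = 2213.01 / 2048.99 × 100 = 108.0049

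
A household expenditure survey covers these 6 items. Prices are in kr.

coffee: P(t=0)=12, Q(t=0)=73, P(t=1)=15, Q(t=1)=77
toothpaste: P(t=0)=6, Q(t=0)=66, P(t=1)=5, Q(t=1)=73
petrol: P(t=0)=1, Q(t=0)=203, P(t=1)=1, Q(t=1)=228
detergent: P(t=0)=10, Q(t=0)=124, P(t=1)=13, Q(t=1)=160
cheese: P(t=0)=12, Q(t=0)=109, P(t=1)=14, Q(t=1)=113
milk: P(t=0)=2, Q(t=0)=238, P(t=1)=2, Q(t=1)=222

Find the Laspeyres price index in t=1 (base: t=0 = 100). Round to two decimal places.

Laspeyres price index uses base-period quantities as weights.
ΣP(t=1)·Q(t=0) = 15×73 + 5×66 + 1×203 + 13×124 + 14×109 + 2×238 = 1095 + 330 + 203 + 1612 + 1526 + 476 = 5242
ΣP(t=0)·Q(t=0) = 12×73 + 6×66 + 1×203 + 10×124 + 12×109 + 2×238 = 876 + 396 + 203 + 1240 + 1308 + 476 = 4499
Index = 5242 / 4499 × 100 = 116.5148

116.51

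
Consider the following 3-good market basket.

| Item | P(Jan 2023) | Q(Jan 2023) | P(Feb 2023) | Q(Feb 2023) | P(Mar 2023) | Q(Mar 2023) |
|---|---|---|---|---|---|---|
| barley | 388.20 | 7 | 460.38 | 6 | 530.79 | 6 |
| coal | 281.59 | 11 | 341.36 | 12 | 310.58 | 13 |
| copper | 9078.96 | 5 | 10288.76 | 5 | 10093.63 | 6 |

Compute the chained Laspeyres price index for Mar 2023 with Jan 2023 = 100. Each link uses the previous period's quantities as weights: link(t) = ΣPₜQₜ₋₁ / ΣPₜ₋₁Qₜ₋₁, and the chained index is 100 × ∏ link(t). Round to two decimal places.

Link Jan 2023→Feb 2023:
ΣP(Feb 2023)Q(Jan 2023) = 460.38×7 + 341.36×11 + 10288.76×5 = 3222.66 + 3754.96 + 51443.8 = 58421.42
ΣP(Jan 2023)Q(Jan 2023) = 388.20×7 + 281.59×11 + 9078.96×5 = 2717.4 + 3097.49 + 45394.8 = 51209.69
link = 58421.42/51209.69 = 1.140827
Link Feb 2023→Mar 2023:
ΣP(Mar 2023)Q(Feb 2023) = 530.79×6 + 310.58×12 + 10093.63×5 = 3184.74 + 3726.96 + 50468.15 = 57379.85
ΣP(Feb 2023)Q(Feb 2023) = 460.38×6 + 341.36×12 + 10288.76×5 = 2762.28 + 4096.32 + 51443.8 = 58302.4
link = 57379.85/58302.4 = 0.984176
Chained index = 100 × 1.140827 × 0.984176 = 112.2776

112.28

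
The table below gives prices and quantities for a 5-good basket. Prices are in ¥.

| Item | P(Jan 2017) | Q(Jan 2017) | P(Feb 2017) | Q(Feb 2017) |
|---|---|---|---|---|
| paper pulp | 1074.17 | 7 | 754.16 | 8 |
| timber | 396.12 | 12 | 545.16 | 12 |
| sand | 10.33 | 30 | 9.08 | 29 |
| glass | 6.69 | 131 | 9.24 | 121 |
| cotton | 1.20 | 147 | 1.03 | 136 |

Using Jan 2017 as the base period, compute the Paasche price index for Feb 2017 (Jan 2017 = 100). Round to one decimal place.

Paasche price index uses current-period quantities as weights.
ΣP(Feb 2017)·Q(Feb 2017) = 754.16×8 + 545.16×12 + 9.08×29 + 9.24×121 + 1.03×136 = 6033.28 + 6541.92 + 263.32 + 1118.04 + 140.08 = 14096.64
ΣP(Jan 2017)·Q(Feb 2017) = 1074.17×8 + 396.12×12 + 10.33×29 + 6.69×121 + 1.20×136 = 8593.36 + 4753.44 + 299.57 + 809.49 + 163.2 = 14619.06
Index = 14096.64 / 14619.06 × 100 = 96.4264

96.4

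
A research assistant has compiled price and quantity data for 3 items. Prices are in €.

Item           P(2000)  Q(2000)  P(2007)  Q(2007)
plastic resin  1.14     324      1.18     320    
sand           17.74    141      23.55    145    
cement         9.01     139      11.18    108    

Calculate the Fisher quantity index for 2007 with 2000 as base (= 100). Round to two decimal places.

94.97

Laspeyres component (base-period weights):
ΣP(2000)Q(2007) = 1.14×320 + 17.74×145 + 9.01×108 = 364.8 + 2572.3 + 973.08 = 3910.18
ΣP(2000)Q(2000) = 1.14×324 + 17.74×141 + 9.01×139 = 369.36 + 2501.34 + 1252.39 = 4123.09
L = 3910.18 / 4123.09 × 100 = 94.8362
Paasche component (current-period weights):
ΣP(2007)Q(2007) = 1.18×320 + 23.55×145 + 11.18×108 = 377.6 + 3414.75 + 1207.44 = 4999.79
ΣP(2007)Q(2000) = 1.18×324 + 23.55×141 + 11.18×139 = 382.32 + 3320.55 + 1554.02 = 5256.89
P = 4999.79 / 5256.89 × 100 = 95.1093
Fisher = √(L × P) = √(94.8362 × 95.1093) = 94.9726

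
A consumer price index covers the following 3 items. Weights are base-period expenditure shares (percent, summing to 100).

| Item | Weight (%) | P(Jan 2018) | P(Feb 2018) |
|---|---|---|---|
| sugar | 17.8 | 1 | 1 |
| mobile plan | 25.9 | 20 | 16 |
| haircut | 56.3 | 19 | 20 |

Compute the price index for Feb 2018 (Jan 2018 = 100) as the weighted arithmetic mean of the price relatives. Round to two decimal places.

97.78

sugar: 17.8 × (1/1) = 17.8 × 1.000000 = 17.8000
mobile plan: 25.9 × (16/20) = 25.9 × 0.800000 = 20.7200
haircut: 56.3 × (20/19) = 56.3 × 1.052632 = 59.2632
Index = Σ wᵢ·(p₁ᵢ/p₀ᵢ) = 17.8000 + 20.7200 + 59.2632 = 97.7832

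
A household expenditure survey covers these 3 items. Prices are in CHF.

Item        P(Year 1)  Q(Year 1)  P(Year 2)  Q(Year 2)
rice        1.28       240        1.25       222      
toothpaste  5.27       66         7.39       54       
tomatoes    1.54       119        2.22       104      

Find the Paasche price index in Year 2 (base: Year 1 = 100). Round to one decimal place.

124.5

Paasche price index uses current-period quantities as weights.
ΣP(Year 2)·Q(Year 2) = 1.25×222 + 7.39×54 + 2.22×104 = 277.5 + 399.06 + 230.88 = 907.44
ΣP(Year 1)·Q(Year 2) = 1.28×222 + 5.27×54 + 1.54×104 = 284.16 + 284.58 + 160.16 = 728.9
Index = 907.44 / 728.9 × 100 = 124.4944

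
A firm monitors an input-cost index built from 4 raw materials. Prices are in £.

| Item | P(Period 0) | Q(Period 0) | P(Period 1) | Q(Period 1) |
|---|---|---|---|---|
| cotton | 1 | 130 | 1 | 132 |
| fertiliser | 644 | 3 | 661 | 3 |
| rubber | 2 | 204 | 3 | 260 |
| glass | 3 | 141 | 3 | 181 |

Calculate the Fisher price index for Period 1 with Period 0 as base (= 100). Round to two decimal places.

Laspeyres component (base-period weights):
ΣP(Period 1)Q(Period 0) = 1×130 + 661×3 + 3×204 + 3×141 = 130 + 1983 + 612 + 423 = 3148
ΣP(Period 0)Q(Period 0) = 1×130 + 644×3 + 2×204 + 3×141 = 130 + 1932 + 408 + 423 = 2893
L = 3148 / 2893 × 100 = 108.8144
Paasche component (current-period weights):
ΣP(Period 1)Q(Period 1) = 1×132 + 661×3 + 3×260 + 3×181 = 132 + 1983 + 780 + 543 = 3438
ΣP(Period 0)Q(Period 1) = 1×132 + 644×3 + 2×260 + 3×181 = 132 + 1932 + 520 + 543 = 3127
P = 3438 / 3127 × 100 = 109.9456
Fisher = √(L × P) = √(108.8144 × 109.9456) = 109.3785

109.38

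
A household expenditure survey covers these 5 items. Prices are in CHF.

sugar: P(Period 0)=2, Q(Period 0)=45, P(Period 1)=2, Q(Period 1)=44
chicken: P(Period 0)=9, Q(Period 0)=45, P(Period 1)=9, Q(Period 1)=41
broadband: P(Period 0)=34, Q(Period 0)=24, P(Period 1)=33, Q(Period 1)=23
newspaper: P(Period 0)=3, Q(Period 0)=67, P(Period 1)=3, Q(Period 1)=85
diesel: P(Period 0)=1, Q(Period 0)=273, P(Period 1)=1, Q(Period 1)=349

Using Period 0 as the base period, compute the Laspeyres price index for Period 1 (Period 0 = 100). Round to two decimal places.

98.66

Laspeyres price index uses base-period quantities as weights.
ΣP(Period 1)·Q(Period 0) = 2×45 + 9×45 + 33×24 + 3×67 + 1×273 = 90 + 405 + 792 + 201 + 273 = 1761
ΣP(Period 0)·Q(Period 0) = 2×45 + 9×45 + 34×24 + 3×67 + 1×273 = 90 + 405 + 816 + 201 + 273 = 1785
Index = 1761 / 1785 × 100 = 98.6555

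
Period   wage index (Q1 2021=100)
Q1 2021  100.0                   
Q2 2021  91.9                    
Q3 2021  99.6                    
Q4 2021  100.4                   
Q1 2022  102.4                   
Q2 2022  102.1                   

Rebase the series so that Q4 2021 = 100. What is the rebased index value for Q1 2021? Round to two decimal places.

Rebased(Q1 2021) = 100.0 / 100.4 × 100 = 99.6016

99.60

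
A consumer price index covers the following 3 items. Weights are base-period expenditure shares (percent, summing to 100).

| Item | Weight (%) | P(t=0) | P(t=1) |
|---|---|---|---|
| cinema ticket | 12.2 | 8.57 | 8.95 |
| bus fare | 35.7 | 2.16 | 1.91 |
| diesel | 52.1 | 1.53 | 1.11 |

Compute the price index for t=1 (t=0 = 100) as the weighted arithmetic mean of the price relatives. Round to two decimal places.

cinema ticket: 12.2 × (8.95/8.57) = 12.2 × 1.044341 = 12.7410
bus fare: 35.7 × (1.91/2.16) = 35.7 × 0.884259 = 31.5681
diesel: 52.1 × (1.11/1.53) = 52.1 × 0.725490 = 37.7980
Index = Σ wᵢ·(p₁ᵢ/p₀ᵢ) = 12.7410 + 31.5681 + 37.7980 = 82.1071

82.11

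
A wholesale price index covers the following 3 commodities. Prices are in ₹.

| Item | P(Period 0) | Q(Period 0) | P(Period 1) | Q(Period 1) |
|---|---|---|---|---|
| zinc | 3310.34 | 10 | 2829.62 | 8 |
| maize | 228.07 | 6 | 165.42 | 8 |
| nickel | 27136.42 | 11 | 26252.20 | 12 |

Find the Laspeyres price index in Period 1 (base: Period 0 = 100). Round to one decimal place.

Laspeyres price index uses base-period quantities as weights.
ΣP(Period 1)·Q(Period 0) = 2829.62×10 + 165.42×6 + 26252.20×11 = 28296.2 + 992.52 + 288774.2 = 318062.92
ΣP(Period 0)·Q(Period 0) = 3310.34×10 + 228.07×6 + 27136.42×11 = 33103.4 + 1368.42 + 298500.62 = 332972.44
Index = 318062.92 / 332972.44 × 100 = 95.5223

95.5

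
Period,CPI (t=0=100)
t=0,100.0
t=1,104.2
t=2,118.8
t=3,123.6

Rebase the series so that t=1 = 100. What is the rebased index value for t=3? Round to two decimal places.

Rebased(t=3) = 123.6 / 104.2 × 100 = 118.6180

118.62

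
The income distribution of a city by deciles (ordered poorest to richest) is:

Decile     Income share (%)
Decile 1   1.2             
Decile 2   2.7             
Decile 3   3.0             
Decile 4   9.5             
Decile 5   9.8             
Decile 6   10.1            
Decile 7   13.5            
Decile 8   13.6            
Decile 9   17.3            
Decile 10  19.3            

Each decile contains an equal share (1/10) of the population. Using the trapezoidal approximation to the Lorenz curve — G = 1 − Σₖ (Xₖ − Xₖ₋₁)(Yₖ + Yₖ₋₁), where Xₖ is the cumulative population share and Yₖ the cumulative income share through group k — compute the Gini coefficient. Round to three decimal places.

0.330

Cumulative income shares Yₖ: 0.0120, 0.0390, 0.0690, 0.1640, 0.2620, 0.3630, 0.4980, 0.6340, 0.8070, 1.0000
Σ (Xₖ−Xₖ₋₁)(Yₖ+Yₖ₋₁) = (1/10)(0.0120+0.0000) + (1/10)(0.0390+0.0120) + (1/10)(0.0690+0.0390) + (1/10)(0.1640+0.0690) + (1/10)(0.2620+0.1640) + (1/10)(0.3630+0.2620) + (1/10)(0.4980+0.3630) + (1/10)(0.6340+0.4980) + (1/10)(0.8070+0.6340) + (1/10)(1.0000+0.8070)
  = 0.0012 + 0.0051 + 0.0108 + 0.0233 + 0.0426 + 0.0625 + 0.0861 + 0.1132 + 0.1441 + 0.1807 = 0.6696
G = 1 − 0.6696 = 0.3304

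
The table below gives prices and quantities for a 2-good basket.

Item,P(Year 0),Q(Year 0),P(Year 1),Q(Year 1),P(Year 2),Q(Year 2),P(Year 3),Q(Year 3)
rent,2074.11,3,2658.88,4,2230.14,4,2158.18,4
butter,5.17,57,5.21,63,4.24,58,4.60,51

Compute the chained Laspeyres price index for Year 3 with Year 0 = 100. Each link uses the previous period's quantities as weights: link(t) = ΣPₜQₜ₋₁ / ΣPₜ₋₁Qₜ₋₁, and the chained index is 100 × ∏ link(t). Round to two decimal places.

Link Year 0→Year 1:
ΣP(Year 1)Q(Year 0) = 2658.88×3 + 5.21×57 = 7976.64 + 296.97 = 8273.61
ΣP(Year 0)Q(Year 0) = 2074.11×3 + 5.17×57 = 6222.33 + 294.69 = 6517.02
link = 8273.61/6517.02 = 1.269539
Link Year 1→Year 2:
ΣP(Year 2)Q(Year 1) = 2230.14×4 + 4.24×63 = 8920.56 + 267.12 = 9187.68
ΣP(Year 1)Q(Year 1) = 2658.88×4 + 5.21×63 = 10635.52 + 328.23 = 10963.75
link = 9187.68/10963.75 = 0.838005
Link Year 2→Year 3:
ΣP(Year 3)Q(Year 2) = 2158.18×4 + 4.60×58 = 8632.72 + 266.8 = 8899.52
ΣP(Year 2)Q(Year 2) = 2230.14×4 + 4.24×58 = 8920.56 + 245.92 = 9166.48
link = 8899.52/9166.48 = 0.970876
Chained index = 100 × 1.269539 × 0.838005 × 0.970876 = 103.2896

103.29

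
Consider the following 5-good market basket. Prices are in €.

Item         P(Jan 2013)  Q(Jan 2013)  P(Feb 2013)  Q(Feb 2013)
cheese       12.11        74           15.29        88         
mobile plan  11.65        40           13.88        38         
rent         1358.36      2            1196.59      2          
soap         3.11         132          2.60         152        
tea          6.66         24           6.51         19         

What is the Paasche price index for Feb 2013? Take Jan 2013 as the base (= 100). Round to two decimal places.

Paasche price index uses current-period quantities as weights.
ΣP(Feb 2013)·Q(Feb 2013) = 15.29×88 + 13.88×38 + 1196.59×2 + 2.60×152 + 6.51×19 = 1345.52 + 527.44 + 2393.18 + 395.2 + 123.69 = 4785.03
ΣP(Jan 2013)·Q(Feb 2013) = 12.11×88 + 11.65×38 + 1358.36×2 + 3.11×152 + 6.66×19 = 1065.68 + 442.7 + 2716.72 + 472.72 + 126.54 = 4824.36
Index = 4785.03 / 4824.36 × 100 = 99.1848

99.18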